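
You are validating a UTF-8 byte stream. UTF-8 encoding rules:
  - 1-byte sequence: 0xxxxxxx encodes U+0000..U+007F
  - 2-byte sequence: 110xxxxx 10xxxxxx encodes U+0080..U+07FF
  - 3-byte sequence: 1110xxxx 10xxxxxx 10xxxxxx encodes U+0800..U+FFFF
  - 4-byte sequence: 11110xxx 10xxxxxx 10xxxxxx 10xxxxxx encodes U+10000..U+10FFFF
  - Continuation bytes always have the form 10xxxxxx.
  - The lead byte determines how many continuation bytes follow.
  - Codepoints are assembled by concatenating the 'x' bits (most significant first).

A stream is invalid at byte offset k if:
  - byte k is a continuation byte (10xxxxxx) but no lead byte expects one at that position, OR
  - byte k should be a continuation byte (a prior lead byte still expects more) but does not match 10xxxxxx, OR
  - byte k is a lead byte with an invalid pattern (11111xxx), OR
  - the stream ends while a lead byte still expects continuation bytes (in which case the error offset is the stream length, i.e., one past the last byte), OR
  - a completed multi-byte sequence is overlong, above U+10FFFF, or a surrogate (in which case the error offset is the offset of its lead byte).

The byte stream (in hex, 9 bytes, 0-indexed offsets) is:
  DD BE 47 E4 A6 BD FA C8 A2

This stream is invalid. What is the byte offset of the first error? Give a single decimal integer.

Byte[0]=DD: 2-byte lead, need 1 cont bytes. acc=0x1D
Byte[1]=BE: continuation. acc=(acc<<6)|0x3E=0x77E
Completed: cp=U+077E (starts at byte 0)
Byte[2]=47: 1-byte ASCII. cp=U+0047
Byte[3]=E4: 3-byte lead, need 2 cont bytes. acc=0x4
Byte[4]=A6: continuation. acc=(acc<<6)|0x26=0x126
Byte[5]=BD: continuation. acc=(acc<<6)|0x3D=0x49BD
Completed: cp=U+49BD (starts at byte 3)
Byte[6]=FA: INVALID lead byte (not 0xxx/110x/1110/11110)

Answer: 6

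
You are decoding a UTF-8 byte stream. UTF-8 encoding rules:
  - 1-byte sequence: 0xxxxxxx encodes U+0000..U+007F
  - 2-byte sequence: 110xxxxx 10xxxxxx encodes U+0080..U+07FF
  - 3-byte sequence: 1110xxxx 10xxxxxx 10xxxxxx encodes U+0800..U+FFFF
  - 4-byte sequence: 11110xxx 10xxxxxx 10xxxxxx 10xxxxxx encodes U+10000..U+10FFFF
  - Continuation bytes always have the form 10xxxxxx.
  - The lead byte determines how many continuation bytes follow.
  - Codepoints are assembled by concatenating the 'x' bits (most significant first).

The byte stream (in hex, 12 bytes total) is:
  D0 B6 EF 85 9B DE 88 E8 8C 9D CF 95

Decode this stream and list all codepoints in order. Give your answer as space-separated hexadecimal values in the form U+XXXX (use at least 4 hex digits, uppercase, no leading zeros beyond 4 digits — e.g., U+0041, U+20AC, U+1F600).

Answer: U+0436 U+F15B U+0788 U+831D U+03D5

Derivation:
Byte[0]=D0: 2-byte lead, need 1 cont bytes. acc=0x10
Byte[1]=B6: continuation. acc=(acc<<6)|0x36=0x436
Completed: cp=U+0436 (starts at byte 0)
Byte[2]=EF: 3-byte lead, need 2 cont bytes. acc=0xF
Byte[3]=85: continuation. acc=(acc<<6)|0x05=0x3C5
Byte[4]=9B: continuation. acc=(acc<<6)|0x1B=0xF15B
Completed: cp=U+F15B (starts at byte 2)
Byte[5]=DE: 2-byte lead, need 1 cont bytes. acc=0x1E
Byte[6]=88: continuation. acc=(acc<<6)|0x08=0x788
Completed: cp=U+0788 (starts at byte 5)
Byte[7]=E8: 3-byte lead, need 2 cont bytes. acc=0x8
Byte[8]=8C: continuation. acc=(acc<<6)|0x0C=0x20C
Byte[9]=9D: continuation. acc=(acc<<6)|0x1D=0x831D
Completed: cp=U+831D (starts at byte 7)
Byte[10]=CF: 2-byte lead, need 1 cont bytes. acc=0xF
Byte[11]=95: continuation. acc=(acc<<6)|0x15=0x3D5
Completed: cp=U+03D5 (starts at byte 10)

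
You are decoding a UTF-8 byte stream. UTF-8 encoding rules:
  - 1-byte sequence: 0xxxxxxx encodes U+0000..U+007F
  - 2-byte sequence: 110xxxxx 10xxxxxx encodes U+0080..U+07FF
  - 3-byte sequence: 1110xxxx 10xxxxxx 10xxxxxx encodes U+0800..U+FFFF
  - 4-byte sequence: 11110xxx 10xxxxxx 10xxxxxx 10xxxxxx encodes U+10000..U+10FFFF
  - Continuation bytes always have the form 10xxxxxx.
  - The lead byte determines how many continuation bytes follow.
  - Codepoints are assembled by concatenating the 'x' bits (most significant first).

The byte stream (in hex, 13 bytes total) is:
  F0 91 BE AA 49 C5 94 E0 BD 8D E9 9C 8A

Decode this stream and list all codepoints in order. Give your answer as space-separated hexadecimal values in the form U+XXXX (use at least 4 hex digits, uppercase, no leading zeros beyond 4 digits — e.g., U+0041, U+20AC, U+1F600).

Answer: U+11FAA U+0049 U+0154 U+0F4D U+970A

Derivation:
Byte[0]=F0: 4-byte lead, need 3 cont bytes. acc=0x0
Byte[1]=91: continuation. acc=(acc<<6)|0x11=0x11
Byte[2]=BE: continuation. acc=(acc<<6)|0x3E=0x47E
Byte[3]=AA: continuation. acc=(acc<<6)|0x2A=0x11FAA
Completed: cp=U+11FAA (starts at byte 0)
Byte[4]=49: 1-byte ASCII. cp=U+0049
Byte[5]=C5: 2-byte lead, need 1 cont bytes. acc=0x5
Byte[6]=94: continuation. acc=(acc<<6)|0x14=0x154
Completed: cp=U+0154 (starts at byte 5)
Byte[7]=E0: 3-byte lead, need 2 cont bytes. acc=0x0
Byte[8]=BD: continuation. acc=(acc<<6)|0x3D=0x3D
Byte[9]=8D: continuation. acc=(acc<<6)|0x0D=0xF4D
Completed: cp=U+0F4D (starts at byte 7)
Byte[10]=E9: 3-byte lead, need 2 cont bytes. acc=0x9
Byte[11]=9C: continuation. acc=(acc<<6)|0x1C=0x25C
Byte[12]=8A: continuation. acc=(acc<<6)|0x0A=0x970A
Completed: cp=U+970A (starts at byte 10)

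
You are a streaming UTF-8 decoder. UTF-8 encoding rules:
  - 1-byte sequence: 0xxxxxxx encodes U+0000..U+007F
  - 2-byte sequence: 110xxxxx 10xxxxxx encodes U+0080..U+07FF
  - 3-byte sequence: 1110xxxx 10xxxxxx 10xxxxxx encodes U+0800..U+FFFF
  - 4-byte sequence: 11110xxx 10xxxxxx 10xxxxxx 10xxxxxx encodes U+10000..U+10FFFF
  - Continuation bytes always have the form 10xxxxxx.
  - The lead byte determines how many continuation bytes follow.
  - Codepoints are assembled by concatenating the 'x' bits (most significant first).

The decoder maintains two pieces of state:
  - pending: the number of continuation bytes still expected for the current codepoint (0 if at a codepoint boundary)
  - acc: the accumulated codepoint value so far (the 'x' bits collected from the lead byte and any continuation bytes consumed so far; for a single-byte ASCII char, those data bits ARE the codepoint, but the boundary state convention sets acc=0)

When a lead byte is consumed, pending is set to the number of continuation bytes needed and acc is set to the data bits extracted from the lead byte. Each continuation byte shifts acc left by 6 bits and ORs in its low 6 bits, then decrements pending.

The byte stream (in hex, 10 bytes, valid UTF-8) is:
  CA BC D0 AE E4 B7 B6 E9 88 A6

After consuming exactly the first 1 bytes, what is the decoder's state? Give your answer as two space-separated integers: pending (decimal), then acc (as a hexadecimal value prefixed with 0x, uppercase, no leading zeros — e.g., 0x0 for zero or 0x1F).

Answer: 1 0xA

Derivation:
Byte[0]=CA: 2-byte lead. pending=1, acc=0xA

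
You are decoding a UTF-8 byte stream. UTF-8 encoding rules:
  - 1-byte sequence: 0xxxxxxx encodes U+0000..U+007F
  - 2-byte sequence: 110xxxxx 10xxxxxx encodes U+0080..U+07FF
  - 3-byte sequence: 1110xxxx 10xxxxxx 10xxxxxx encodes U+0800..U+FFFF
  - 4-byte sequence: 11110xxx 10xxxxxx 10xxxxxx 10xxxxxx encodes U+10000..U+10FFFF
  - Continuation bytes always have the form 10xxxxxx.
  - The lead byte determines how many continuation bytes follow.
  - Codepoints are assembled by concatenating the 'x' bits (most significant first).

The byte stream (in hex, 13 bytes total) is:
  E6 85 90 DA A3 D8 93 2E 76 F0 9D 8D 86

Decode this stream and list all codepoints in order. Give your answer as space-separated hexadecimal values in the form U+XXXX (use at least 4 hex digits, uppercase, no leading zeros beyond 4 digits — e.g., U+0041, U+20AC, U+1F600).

Byte[0]=E6: 3-byte lead, need 2 cont bytes. acc=0x6
Byte[1]=85: continuation. acc=(acc<<6)|0x05=0x185
Byte[2]=90: continuation. acc=(acc<<6)|0x10=0x6150
Completed: cp=U+6150 (starts at byte 0)
Byte[3]=DA: 2-byte lead, need 1 cont bytes. acc=0x1A
Byte[4]=A3: continuation. acc=(acc<<6)|0x23=0x6A3
Completed: cp=U+06A3 (starts at byte 3)
Byte[5]=D8: 2-byte lead, need 1 cont bytes. acc=0x18
Byte[6]=93: continuation. acc=(acc<<6)|0x13=0x613
Completed: cp=U+0613 (starts at byte 5)
Byte[7]=2E: 1-byte ASCII. cp=U+002E
Byte[8]=76: 1-byte ASCII. cp=U+0076
Byte[9]=F0: 4-byte lead, need 3 cont bytes. acc=0x0
Byte[10]=9D: continuation. acc=(acc<<6)|0x1D=0x1D
Byte[11]=8D: continuation. acc=(acc<<6)|0x0D=0x74D
Byte[12]=86: continuation. acc=(acc<<6)|0x06=0x1D346
Completed: cp=U+1D346 (starts at byte 9)

Answer: U+6150 U+06A3 U+0613 U+002E U+0076 U+1D346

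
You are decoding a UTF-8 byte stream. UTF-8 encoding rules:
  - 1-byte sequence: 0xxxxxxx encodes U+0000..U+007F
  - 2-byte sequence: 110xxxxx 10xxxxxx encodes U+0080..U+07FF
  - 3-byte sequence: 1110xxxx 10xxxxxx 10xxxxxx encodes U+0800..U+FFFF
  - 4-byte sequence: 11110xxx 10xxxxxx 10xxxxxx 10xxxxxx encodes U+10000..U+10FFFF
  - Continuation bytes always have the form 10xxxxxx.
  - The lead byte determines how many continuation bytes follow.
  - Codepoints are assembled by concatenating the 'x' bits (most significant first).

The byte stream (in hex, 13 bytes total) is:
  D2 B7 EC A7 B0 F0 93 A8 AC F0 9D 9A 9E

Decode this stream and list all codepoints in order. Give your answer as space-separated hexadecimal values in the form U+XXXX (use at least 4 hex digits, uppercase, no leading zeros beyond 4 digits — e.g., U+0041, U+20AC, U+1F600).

Answer: U+04B7 U+C9F0 U+13A2C U+1D69E

Derivation:
Byte[0]=D2: 2-byte lead, need 1 cont bytes. acc=0x12
Byte[1]=B7: continuation. acc=(acc<<6)|0x37=0x4B7
Completed: cp=U+04B7 (starts at byte 0)
Byte[2]=EC: 3-byte lead, need 2 cont bytes. acc=0xC
Byte[3]=A7: continuation. acc=(acc<<6)|0x27=0x327
Byte[4]=B0: continuation. acc=(acc<<6)|0x30=0xC9F0
Completed: cp=U+C9F0 (starts at byte 2)
Byte[5]=F0: 4-byte lead, need 3 cont bytes. acc=0x0
Byte[6]=93: continuation. acc=(acc<<6)|0x13=0x13
Byte[7]=A8: continuation. acc=(acc<<6)|0x28=0x4E8
Byte[8]=AC: continuation. acc=(acc<<6)|0x2C=0x13A2C
Completed: cp=U+13A2C (starts at byte 5)
Byte[9]=F0: 4-byte lead, need 3 cont bytes. acc=0x0
Byte[10]=9D: continuation. acc=(acc<<6)|0x1D=0x1D
Byte[11]=9A: continuation. acc=(acc<<6)|0x1A=0x75A
Byte[12]=9E: continuation. acc=(acc<<6)|0x1E=0x1D69E
Completed: cp=U+1D69E (starts at byte 9)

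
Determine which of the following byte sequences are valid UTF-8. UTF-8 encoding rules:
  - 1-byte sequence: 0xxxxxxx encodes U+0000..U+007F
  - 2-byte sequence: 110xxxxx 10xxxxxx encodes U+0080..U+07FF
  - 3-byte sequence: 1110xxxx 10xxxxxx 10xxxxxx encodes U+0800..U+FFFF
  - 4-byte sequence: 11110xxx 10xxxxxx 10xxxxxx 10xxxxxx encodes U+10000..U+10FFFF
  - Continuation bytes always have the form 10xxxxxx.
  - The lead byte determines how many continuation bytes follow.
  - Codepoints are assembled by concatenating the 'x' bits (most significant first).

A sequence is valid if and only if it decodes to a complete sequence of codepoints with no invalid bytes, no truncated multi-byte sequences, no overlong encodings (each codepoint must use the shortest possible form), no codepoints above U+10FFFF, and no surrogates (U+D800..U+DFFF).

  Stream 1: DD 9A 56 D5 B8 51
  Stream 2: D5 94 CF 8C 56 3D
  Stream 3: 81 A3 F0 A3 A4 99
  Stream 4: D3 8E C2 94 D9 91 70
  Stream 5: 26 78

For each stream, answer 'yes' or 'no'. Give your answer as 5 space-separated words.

Stream 1: decodes cleanly. VALID
Stream 2: decodes cleanly. VALID
Stream 3: error at byte offset 0. INVALID
Stream 4: decodes cleanly. VALID
Stream 5: decodes cleanly. VALID

Answer: yes yes no yes yes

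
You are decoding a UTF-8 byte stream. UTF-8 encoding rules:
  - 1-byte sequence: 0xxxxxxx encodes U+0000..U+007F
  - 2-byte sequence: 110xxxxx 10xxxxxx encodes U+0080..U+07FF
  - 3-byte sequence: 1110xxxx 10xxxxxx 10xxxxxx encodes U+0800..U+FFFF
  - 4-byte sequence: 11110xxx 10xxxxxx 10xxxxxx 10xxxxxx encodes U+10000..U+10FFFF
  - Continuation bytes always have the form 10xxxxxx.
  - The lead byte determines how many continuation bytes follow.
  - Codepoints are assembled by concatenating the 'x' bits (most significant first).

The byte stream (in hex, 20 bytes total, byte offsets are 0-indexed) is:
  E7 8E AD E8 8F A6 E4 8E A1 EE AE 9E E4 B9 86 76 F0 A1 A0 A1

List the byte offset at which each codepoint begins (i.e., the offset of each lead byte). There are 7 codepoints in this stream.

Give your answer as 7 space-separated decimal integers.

Answer: 0 3 6 9 12 15 16

Derivation:
Byte[0]=E7: 3-byte lead, need 2 cont bytes. acc=0x7
Byte[1]=8E: continuation. acc=(acc<<6)|0x0E=0x1CE
Byte[2]=AD: continuation. acc=(acc<<6)|0x2D=0x73AD
Completed: cp=U+73AD (starts at byte 0)
Byte[3]=E8: 3-byte lead, need 2 cont bytes. acc=0x8
Byte[4]=8F: continuation. acc=(acc<<6)|0x0F=0x20F
Byte[5]=A6: continuation. acc=(acc<<6)|0x26=0x83E6
Completed: cp=U+83E6 (starts at byte 3)
Byte[6]=E4: 3-byte lead, need 2 cont bytes. acc=0x4
Byte[7]=8E: continuation. acc=(acc<<6)|0x0E=0x10E
Byte[8]=A1: continuation. acc=(acc<<6)|0x21=0x43A1
Completed: cp=U+43A1 (starts at byte 6)
Byte[9]=EE: 3-byte lead, need 2 cont bytes. acc=0xE
Byte[10]=AE: continuation. acc=(acc<<6)|0x2E=0x3AE
Byte[11]=9E: continuation. acc=(acc<<6)|0x1E=0xEB9E
Completed: cp=U+EB9E (starts at byte 9)
Byte[12]=E4: 3-byte lead, need 2 cont bytes. acc=0x4
Byte[13]=B9: continuation. acc=(acc<<6)|0x39=0x139
Byte[14]=86: continuation. acc=(acc<<6)|0x06=0x4E46
Completed: cp=U+4E46 (starts at byte 12)
Byte[15]=76: 1-byte ASCII. cp=U+0076
Byte[16]=F0: 4-byte lead, need 3 cont bytes. acc=0x0
Byte[17]=A1: continuation. acc=(acc<<6)|0x21=0x21
Byte[18]=A0: continuation. acc=(acc<<6)|0x20=0x860
Byte[19]=A1: continuation. acc=(acc<<6)|0x21=0x21821
Completed: cp=U+21821 (starts at byte 16)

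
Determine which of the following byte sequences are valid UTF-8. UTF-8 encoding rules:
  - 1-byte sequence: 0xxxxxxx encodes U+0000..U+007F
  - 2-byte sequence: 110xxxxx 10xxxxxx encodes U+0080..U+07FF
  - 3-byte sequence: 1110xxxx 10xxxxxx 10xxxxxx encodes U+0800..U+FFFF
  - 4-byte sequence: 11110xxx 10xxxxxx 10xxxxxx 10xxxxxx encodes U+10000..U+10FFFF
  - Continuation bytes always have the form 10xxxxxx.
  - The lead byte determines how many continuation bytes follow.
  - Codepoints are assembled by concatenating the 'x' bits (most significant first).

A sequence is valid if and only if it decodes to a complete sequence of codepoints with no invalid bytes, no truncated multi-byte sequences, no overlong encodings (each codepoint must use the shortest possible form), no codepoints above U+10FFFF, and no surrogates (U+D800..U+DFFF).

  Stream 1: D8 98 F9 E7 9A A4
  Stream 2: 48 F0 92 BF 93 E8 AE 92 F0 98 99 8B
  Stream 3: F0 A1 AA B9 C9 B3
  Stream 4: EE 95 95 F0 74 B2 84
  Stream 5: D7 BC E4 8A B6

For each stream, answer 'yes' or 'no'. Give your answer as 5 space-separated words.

Stream 1: error at byte offset 2. INVALID
Stream 2: decodes cleanly. VALID
Stream 3: decodes cleanly. VALID
Stream 4: error at byte offset 4. INVALID
Stream 5: decodes cleanly. VALID

Answer: no yes yes no yes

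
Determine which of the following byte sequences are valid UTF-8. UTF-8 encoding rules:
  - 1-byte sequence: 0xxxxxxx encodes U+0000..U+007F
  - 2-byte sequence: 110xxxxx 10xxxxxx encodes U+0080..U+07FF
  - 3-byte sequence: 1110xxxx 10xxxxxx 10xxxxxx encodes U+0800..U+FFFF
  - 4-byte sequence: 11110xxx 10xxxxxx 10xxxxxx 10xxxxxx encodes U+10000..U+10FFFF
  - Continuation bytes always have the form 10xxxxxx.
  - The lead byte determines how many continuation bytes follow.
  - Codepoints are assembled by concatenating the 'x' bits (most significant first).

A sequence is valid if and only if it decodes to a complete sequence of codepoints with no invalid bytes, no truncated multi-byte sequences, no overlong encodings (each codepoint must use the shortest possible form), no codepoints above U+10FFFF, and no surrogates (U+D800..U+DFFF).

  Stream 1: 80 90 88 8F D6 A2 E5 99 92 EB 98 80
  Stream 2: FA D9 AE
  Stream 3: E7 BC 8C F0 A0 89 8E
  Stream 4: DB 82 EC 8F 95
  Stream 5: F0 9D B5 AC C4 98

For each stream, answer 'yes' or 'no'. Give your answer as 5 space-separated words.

Stream 1: error at byte offset 0. INVALID
Stream 2: error at byte offset 0. INVALID
Stream 3: decodes cleanly. VALID
Stream 4: decodes cleanly. VALID
Stream 5: decodes cleanly. VALID

Answer: no no yes yes yes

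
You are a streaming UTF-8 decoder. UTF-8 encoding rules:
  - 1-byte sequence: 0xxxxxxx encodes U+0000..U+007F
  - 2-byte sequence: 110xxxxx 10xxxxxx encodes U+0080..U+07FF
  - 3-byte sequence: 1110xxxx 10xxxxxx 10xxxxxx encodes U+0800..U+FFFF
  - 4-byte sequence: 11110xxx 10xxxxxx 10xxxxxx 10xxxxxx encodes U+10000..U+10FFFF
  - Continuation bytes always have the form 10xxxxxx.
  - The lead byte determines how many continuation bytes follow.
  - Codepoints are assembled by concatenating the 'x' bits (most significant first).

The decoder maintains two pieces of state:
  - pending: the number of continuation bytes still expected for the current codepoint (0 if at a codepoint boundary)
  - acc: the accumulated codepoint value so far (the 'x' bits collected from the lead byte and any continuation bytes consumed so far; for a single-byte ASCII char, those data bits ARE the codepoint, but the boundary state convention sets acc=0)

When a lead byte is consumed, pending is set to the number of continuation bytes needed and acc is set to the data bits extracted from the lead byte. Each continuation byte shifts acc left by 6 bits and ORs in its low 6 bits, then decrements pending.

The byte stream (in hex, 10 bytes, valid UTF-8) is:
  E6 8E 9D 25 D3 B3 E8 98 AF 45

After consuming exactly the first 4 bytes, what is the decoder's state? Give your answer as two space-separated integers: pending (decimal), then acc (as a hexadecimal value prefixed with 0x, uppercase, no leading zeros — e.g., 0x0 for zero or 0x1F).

Byte[0]=E6: 3-byte lead. pending=2, acc=0x6
Byte[1]=8E: continuation. acc=(acc<<6)|0x0E=0x18E, pending=1
Byte[2]=9D: continuation. acc=(acc<<6)|0x1D=0x639D, pending=0
Byte[3]=25: 1-byte. pending=0, acc=0x0

Answer: 0 0x0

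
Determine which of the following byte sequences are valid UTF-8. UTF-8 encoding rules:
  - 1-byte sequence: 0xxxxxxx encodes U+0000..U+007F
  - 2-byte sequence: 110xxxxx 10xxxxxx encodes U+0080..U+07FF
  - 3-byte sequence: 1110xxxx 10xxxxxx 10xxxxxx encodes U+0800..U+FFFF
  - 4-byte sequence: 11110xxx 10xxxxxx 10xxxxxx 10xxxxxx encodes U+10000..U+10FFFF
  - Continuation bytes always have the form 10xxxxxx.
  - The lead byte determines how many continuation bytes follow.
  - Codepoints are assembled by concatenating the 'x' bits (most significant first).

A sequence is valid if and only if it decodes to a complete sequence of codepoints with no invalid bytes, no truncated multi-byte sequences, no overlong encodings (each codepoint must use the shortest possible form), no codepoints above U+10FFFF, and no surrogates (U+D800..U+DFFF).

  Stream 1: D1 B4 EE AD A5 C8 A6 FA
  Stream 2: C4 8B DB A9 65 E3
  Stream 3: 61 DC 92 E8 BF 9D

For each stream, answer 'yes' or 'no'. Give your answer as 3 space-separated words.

Answer: no no yes

Derivation:
Stream 1: error at byte offset 7. INVALID
Stream 2: error at byte offset 6. INVALID
Stream 3: decodes cleanly. VALID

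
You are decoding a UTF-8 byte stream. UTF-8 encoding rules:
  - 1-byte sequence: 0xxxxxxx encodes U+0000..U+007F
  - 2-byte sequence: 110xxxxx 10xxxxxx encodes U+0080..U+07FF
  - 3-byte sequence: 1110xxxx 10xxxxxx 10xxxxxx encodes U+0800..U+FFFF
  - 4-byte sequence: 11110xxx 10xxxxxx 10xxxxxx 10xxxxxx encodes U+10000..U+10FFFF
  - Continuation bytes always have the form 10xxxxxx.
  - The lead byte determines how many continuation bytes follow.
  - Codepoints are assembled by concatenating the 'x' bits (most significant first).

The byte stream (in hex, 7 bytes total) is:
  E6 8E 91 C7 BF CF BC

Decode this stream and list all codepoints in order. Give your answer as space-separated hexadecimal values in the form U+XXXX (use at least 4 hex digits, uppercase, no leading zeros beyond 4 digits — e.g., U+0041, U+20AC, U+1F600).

Answer: U+6391 U+01FF U+03FC

Derivation:
Byte[0]=E6: 3-byte lead, need 2 cont bytes. acc=0x6
Byte[1]=8E: continuation. acc=(acc<<6)|0x0E=0x18E
Byte[2]=91: continuation. acc=(acc<<6)|0x11=0x6391
Completed: cp=U+6391 (starts at byte 0)
Byte[3]=C7: 2-byte lead, need 1 cont bytes. acc=0x7
Byte[4]=BF: continuation. acc=(acc<<6)|0x3F=0x1FF
Completed: cp=U+01FF (starts at byte 3)
Byte[5]=CF: 2-byte lead, need 1 cont bytes. acc=0xF
Byte[6]=BC: continuation. acc=(acc<<6)|0x3C=0x3FC
Completed: cp=U+03FC (starts at byte 5)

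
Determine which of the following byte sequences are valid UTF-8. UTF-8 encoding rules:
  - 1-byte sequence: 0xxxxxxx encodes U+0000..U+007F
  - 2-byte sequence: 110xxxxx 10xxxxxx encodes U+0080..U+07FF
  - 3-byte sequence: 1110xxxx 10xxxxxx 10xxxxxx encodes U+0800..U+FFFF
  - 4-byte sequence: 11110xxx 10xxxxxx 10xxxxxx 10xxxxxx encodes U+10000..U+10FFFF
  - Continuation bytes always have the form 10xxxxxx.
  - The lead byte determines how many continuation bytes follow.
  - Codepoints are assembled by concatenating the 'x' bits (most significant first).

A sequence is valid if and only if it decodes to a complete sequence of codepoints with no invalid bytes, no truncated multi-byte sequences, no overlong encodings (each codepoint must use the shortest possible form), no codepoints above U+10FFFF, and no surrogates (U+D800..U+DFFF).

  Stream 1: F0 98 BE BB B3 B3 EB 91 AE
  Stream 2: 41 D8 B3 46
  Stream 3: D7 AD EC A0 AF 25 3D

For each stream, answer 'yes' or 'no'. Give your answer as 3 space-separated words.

Stream 1: error at byte offset 4. INVALID
Stream 2: decodes cleanly. VALID
Stream 3: decodes cleanly. VALID

Answer: no yes yes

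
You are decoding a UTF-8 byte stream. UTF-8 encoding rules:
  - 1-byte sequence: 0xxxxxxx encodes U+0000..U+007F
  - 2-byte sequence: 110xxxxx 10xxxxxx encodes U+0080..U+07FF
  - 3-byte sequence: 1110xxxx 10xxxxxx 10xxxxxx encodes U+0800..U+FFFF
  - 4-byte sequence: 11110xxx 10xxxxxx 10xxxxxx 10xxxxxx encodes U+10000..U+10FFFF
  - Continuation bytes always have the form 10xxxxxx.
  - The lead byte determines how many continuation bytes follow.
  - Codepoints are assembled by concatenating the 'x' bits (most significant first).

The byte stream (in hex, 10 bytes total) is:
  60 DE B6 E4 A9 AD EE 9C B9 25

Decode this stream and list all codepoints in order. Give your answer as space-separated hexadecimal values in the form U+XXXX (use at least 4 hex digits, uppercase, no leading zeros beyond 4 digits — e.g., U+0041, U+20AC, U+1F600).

Answer: U+0060 U+07B6 U+4A6D U+E739 U+0025

Derivation:
Byte[0]=60: 1-byte ASCII. cp=U+0060
Byte[1]=DE: 2-byte lead, need 1 cont bytes. acc=0x1E
Byte[2]=B6: continuation. acc=(acc<<6)|0x36=0x7B6
Completed: cp=U+07B6 (starts at byte 1)
Byte[3]=E4: 3-byte lead, need 2 cont bytes. acc=0x4
Byte[4]=A9: continuation. acc=(acc<<6)|0x29=0x129
Byte[5]=AD: continuation. acc=(acc<<6)|0x2D=0x4A6D
Completed: cp=U+4A6D (starts at byte 3)
Byte[6]=EE: 3-byte lead, need 2 cont bytes. acc=0xE
Byte[7]=9C: continuation. acc=(acc<<6)|0x1C=0x39C
Byte[8]=B9: continuation. acc=(acc<<6)|0x39=0xE739
Completed: cp=U+E739 (starts at byte 6)
Byte[9]=25: 1-byte ASCII. cp=U+0025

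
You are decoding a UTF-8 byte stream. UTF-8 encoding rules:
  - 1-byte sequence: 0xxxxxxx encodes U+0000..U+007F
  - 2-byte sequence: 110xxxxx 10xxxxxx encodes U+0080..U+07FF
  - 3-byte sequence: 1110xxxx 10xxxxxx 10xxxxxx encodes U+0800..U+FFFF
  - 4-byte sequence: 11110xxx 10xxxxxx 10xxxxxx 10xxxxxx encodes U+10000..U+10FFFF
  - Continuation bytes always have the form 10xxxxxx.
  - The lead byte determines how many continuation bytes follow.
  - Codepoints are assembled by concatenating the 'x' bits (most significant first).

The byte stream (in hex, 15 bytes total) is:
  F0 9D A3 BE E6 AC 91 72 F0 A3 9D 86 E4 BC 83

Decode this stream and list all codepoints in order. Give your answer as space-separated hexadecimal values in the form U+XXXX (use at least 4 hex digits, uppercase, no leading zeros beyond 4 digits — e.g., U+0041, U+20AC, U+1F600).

Answer: U+1D8FE U+6B11 U+0072 U+23746 U+4F03

Derivation:
Byte[0]=F0: 4-byte lead, need 3 cont bytes. acc=0x0
Byte[1]=9D: continuation. acc=(acc<<6)|0x1D=0x1D
Byte[2]=A3: continuation. acc=(acc<<6)|0x23=0x763
Byte[3]=BE: continuation. acc=(acc<<6)|0x3E=0x1D8FE
Completed: cp=U+1D8FE (starts at byte 0)
Byte[4]=E6: 3-byte lead, need 2 cont bytes. acc=0x6
Byte[5]=AC: continuation. acc=(acc<<6)|0x2C=0x1AC
Byte[6]=91: continuation. acc=(acc<<6)|0x11=0x6B11
Completed: cp=U+6B11 (starts at byte 4)
Byte[7]=72: 1-byte ASCII. cp=U+0072
Byte[8]=F0: 4-byte lead, need 3 cont bytes. acc=0x0
Byte[9]=A3: continuation. acc=(acc<<6)|0x23=0x23
Byte[10]=9D: continuation. acc=(acc<<6)|0x1D=0x8DD
Byte[11]=86: continuation. acc=(acc<<6)|0x06=0x23746
Completed: cp=U+23746 (starts at byte 8)
Byte[12]=E4: 3-byte lead, need 2 cont bytes. acc=0x4
Byte[13]=BC: continuation. acc=(acc<<6)|0x3C=0x13C
Byte[14]=83: continuation. acc=(acc<<6)|0x03=0x4F03
Completed: cp=U+4F03 (starts at byte 12)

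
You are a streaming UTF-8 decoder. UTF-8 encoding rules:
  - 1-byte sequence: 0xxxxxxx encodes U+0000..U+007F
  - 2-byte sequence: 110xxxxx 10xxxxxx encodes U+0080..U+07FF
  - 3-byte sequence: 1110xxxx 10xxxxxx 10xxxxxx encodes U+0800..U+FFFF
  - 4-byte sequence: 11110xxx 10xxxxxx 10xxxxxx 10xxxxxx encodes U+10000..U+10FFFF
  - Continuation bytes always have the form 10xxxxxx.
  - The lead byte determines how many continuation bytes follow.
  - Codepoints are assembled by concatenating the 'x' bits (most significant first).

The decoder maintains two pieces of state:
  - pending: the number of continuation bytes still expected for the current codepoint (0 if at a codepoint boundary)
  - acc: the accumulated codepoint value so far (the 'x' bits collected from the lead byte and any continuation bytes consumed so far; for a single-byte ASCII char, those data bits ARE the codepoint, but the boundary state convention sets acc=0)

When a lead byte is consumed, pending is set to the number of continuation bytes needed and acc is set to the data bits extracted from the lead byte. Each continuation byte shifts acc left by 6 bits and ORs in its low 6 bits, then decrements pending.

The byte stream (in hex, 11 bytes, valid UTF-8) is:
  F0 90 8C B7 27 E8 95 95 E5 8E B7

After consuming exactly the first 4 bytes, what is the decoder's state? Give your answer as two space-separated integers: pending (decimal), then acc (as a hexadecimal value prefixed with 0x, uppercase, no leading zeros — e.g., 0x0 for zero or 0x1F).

Answer: 0 0x10337

Derivation:
Byte[0]=F0: 4-byte lead. pending=3, acc=0x0
Byte[1]=90: continuation. acc=(acc<<6)|0x10=0x10, pending=2
Byte[2]=8C: continuation. acc=(acc<<6)|0x0C=0x40C, pending=1
Byte[3]=B7: continuation. acc=(acc<<6)|0x37=0x10337, pending=0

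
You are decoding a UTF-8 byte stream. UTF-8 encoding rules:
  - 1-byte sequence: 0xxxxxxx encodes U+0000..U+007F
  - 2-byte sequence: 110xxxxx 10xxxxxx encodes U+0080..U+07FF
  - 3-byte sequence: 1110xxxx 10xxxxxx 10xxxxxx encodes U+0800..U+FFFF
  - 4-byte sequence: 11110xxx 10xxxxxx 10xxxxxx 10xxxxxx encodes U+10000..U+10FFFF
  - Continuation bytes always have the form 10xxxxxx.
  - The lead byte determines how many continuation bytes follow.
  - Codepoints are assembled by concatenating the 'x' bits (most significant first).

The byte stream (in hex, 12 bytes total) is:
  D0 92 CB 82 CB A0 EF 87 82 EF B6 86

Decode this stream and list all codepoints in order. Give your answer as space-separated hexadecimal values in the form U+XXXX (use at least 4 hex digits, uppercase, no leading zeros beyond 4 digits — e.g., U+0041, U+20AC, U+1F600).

Byte[0]=D0: 2-byte lead, need 1 cont bytes. acc=0x10
Byte[1]=92: continuation. acc=(acc<<6)|0x12=0x412
Completed: cp=U+0412 (starts at byte 0)
Byte[2]=CB: 2-byte lead, need 1 cont bytes. acc=0xB
Byte[3]=82: continuation. acc=(acc<<6)|0x02=0x2C2
Completed: cp=U+02C2 (starts at byte 2)
Byte[4]=CB: 2-byte lead, need 1 cont bytes. acc=0xB
Byte[5]=A0: continuation. acc=(acc<<6)|0x20=0x2E0
Completed: cp=U+02E0 (starts at byte 4)
Byte[6]=EF: 3-byte lead, need 2 cont bytes. acc=0xF
Byte[7]=87: continuation. acc=(acc<<6)|0x07=0x3C7
Byte[8]=82: continuation. acc=(acc<<6)|0x02=0xF1C2
Completed: cp=U+F1C2 (starts at byte 6)
Byte[9]=EF: 3-byte lead, need 2 cont bytes. acc=0xF
Byte[10]=B6: continuation. acc=(acc<<6)|0x36=0x3F6
Byte[11]=86: continuation. acc=(acc<<6)|0x06=0xFD86
Completed: cp=U+FD86 (starts at byte 9)

Answer: U+0412 U+02C2 U+02E0 U+F1C2 U+FD86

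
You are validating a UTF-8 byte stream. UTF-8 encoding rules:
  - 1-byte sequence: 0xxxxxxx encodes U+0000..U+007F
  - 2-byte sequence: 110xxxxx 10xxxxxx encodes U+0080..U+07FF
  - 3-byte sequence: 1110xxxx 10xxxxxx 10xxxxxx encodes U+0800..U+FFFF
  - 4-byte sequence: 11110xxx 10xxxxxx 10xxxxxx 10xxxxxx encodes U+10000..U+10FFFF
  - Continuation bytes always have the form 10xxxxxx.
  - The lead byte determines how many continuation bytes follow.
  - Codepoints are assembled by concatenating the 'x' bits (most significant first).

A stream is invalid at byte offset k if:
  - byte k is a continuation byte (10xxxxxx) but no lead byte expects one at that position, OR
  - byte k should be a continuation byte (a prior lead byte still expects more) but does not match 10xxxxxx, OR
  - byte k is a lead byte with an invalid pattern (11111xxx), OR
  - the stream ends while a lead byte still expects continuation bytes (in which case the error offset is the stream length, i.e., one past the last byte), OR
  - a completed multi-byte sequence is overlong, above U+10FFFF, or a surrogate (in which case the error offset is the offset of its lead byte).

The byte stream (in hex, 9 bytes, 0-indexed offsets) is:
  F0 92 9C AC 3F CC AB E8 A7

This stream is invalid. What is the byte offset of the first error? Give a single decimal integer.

Byte[0]=F0: 4-byte lead, need 3 cont bytes. acc=0x0
Byte[1]=92: continuation. acc=(acc<<6)|0x12=0x12
Byte[2]=9C: continuation. acc=(acc<<6)|0x1C=0x49C
Byte[3]=AC: continuation. acc=(acc<<6)|0x2C=0x1272C
Completed: cp=U+1272C (starts at byte 0)
Byte[4]=3F: 1-byte ASCII. cp=U+003F
Byte[5]=CC: 2-byte lead, need 1 cont bytes. acc=0xC
Byte[6]=AB: continuation. acc=(acc<<6)|0x2B=0x32B
Completed: cp=U+032B (starts at byte 5)
Byte[7]=E8: 3-byte lead, need 2 cont bytes. acc=0x8
Byte[8]=A7: continuation. acc=(acc<<6)|0x27=0x227
Byte[9]: stream ended, expected continuation. INVALID

Answer: 9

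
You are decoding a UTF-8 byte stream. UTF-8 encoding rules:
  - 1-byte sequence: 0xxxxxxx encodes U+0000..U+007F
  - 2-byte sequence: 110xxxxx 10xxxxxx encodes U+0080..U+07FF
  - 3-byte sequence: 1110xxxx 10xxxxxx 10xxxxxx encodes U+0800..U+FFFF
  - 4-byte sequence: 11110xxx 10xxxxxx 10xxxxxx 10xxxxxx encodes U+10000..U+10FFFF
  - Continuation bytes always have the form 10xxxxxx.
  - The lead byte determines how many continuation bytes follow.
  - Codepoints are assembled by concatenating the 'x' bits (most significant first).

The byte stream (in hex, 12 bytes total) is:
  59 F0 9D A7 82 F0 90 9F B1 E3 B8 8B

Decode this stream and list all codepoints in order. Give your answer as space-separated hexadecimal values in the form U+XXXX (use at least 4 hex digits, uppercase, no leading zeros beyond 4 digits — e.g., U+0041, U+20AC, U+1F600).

Byte[0]=59: 1-byte ASCII. cp=U+0059
Byte[1]=F0: 4-byte lead, need 3 cont bytes. acc=0x0
Byte[2]=9D: continuation. acc=(acc<<6)|0x1D=0x1D
Byte[3]=A7: continuation. acc=(acc<<6)|0x27=0x767
Byte[4]=82: continuation. acc=(acc<<6)|0x02=0x1D9C2
Completed: cp=U+1D9C2 (starts at byte 1)
Byte[5]=F0: 4-byte lead, need 3 cont bytes. acc=0x0
Byte[6]=90: continuation. acc=(acc<<6)|0x10=0x10
Byte[7]=9F: continuation. acc=(acc<<6)|0x1F=0x41F
Byte[8]=B1: continuation. acc=(acc<<6)|0x31=0x107F1
Completed: cp=U+107F1 (starts at byte 5)
Byte[9]=E3: 3-byte lead, need 2 cont bytes. acc=0x3
Byte[10]=B8: continuation. acc=(acc<<6)|0x38=0xF8
Byte[11]=8B: continuation. acc=(acc<<6)|0x0B=0x3E0B
Completed: cp=U+3E0B (starts at byte 9)

Answer: U+0059 U+1D9C2 U+107F1 U+3E0B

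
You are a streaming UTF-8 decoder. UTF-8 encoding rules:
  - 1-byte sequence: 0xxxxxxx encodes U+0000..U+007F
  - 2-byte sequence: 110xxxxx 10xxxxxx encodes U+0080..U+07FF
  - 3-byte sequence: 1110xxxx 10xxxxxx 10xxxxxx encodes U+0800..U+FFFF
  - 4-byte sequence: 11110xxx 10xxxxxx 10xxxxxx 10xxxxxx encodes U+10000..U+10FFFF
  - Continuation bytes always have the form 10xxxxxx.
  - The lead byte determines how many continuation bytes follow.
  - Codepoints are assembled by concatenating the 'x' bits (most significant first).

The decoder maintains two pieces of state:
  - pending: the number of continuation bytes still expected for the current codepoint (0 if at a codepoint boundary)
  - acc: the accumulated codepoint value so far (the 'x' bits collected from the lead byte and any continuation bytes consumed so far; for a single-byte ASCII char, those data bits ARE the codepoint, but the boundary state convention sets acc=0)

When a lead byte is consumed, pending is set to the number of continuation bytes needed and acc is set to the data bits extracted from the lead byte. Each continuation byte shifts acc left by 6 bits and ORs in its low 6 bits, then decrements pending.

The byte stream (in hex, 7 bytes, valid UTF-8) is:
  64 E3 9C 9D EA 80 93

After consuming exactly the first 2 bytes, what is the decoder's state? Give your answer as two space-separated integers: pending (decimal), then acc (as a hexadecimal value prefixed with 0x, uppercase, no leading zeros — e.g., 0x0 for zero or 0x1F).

Byte[0]=64: 1-byte. pending=0, acc=0x0
Byte[1]=E3: 3-byte lead. pending=2, acc=0x3

Answer: 2 0x3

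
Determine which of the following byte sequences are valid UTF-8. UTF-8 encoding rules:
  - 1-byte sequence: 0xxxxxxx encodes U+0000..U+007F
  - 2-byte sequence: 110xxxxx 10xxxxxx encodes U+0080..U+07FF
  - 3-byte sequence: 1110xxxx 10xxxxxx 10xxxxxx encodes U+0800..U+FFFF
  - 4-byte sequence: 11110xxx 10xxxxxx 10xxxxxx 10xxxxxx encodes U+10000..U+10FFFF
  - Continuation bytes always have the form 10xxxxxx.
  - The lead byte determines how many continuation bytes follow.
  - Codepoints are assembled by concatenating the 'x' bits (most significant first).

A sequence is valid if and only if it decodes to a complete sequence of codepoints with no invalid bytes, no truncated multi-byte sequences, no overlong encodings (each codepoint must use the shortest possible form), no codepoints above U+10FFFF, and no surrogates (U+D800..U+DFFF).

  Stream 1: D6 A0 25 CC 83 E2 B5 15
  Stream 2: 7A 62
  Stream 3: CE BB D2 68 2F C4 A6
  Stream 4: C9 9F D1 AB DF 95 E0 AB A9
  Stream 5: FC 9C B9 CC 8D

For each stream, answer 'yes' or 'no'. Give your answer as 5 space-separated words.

Stream 1: error at byte offset 7. INVALID
Stream 2: decodes cleanly. VALID
Stream 3: error at byte offset 3. INVALID
Stream 4: decodes cleanly. VALID
Stream 5: error at byte offset 0. INVALID

Answer: no yes no yes no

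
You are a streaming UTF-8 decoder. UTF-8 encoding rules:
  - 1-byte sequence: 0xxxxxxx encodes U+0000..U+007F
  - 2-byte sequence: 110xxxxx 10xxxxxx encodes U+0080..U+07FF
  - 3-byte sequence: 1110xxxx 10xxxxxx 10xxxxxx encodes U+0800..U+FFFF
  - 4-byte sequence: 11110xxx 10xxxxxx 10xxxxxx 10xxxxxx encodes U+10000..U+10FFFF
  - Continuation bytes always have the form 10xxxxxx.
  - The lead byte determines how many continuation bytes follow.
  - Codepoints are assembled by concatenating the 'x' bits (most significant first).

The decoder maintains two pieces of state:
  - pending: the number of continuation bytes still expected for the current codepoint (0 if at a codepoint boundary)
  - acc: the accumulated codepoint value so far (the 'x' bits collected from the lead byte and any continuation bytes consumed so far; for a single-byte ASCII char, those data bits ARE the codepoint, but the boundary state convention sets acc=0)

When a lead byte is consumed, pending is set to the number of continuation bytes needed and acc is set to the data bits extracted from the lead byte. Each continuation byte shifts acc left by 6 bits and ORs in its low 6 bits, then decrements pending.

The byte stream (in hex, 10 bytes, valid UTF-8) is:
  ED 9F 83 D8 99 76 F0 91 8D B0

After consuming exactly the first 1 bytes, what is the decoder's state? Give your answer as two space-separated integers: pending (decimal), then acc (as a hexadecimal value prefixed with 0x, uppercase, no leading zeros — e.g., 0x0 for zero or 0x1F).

Answer: 2 0xD

Derivation:
Byte[0]=ED: 3-byte lead. pending=2, acc=0xD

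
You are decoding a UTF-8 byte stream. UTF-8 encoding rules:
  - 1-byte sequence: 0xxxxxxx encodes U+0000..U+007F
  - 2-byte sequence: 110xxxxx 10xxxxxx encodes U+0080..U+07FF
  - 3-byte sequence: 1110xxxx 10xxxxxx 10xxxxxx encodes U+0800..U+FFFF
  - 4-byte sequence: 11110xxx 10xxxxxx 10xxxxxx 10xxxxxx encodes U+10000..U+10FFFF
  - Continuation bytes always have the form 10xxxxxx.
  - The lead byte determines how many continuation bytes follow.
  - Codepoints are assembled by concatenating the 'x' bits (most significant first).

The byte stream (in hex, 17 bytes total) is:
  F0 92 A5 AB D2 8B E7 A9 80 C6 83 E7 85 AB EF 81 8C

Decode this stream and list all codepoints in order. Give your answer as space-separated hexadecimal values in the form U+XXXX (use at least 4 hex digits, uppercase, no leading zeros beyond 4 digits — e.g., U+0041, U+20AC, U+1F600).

Answer: U+1296B U+048B U+7A40 U+0183 U+716B U+F04C

Derivation:
Byte[0]=F0: 4-byte lead, need 3 cont bytes. acc=0x0
Byte[1]=92: continuation. acc=(acc<<6)|0x12=0x12
Byte[2]=A5: continuation. acc=(acc<<6)|0x25=0x4A5
Byte[3]=AB: continuation. acc=(acc<<6)|0x2B=0x1296B
Completed: cp=U+1296B (starts at byte 0)
Byte[4]=D2: 2-byte lead, need 1 cont bytes. acc=0x12
Byte[5]=8B: continuation. acc=(acc<<6)|0x0B=0x48B
Completed: cp=U+048B (starts at byte 4)
Byte[6]=E7: 3-byte lead, need 2 cont bytes. acc=0x7
Byte[7]=A9: continuation. acc=(acc<<6)|0x29=0x1E9
Byte[8]=80: continuation. acc=(acc<<6)|0x00=0x7A40
Completed: cp=U+7A40 (starts at byte 6)
Byte[9]=C6: 2-byte lead, need 1 cont bytes. acc=0x6
Byte[10]=83: continuation. acc=(acc<<6)|0x03=0x183
Completed: cp=U+0183 (starts at byte 9)
Byte[11]=E7: 3-byte lead, need 2 cont bytes. acc=0x7
Byte[12]=85: continuation. acc=(acc<<6)|0x05=0x1C5
Byte[13]=AB: continuation. acc=(acc<<6)|0x2B=0x716B
Completed: cp=U+716B (starts at byte 11)
Byte[14]=EF: 3-byte lead, need 2 cont bytes. acc=0xF
Byte[15]=81: continuation. acc=(acc<<6)|0x01=0x3C1
Byte[16]=8C: continuation. acc=(acc<<6)|0x0C=0xF04C
Completed: cp=U+F04C (starts at byte 14)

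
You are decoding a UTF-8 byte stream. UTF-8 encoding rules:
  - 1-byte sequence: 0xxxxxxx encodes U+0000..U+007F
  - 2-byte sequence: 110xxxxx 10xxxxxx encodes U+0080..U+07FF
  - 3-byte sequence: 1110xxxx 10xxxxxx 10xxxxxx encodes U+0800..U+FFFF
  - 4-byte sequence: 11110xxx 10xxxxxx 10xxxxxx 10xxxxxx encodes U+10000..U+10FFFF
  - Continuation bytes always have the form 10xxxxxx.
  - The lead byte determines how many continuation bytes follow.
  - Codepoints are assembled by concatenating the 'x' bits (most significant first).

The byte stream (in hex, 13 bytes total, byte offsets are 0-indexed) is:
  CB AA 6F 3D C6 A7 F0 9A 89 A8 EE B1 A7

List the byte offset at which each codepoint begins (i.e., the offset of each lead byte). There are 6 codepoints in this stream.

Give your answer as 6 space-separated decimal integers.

Answer: 0 2 3 4 6 10

Derivation:
Byte[0]=CB: 2-byte lead, need 1 cont bytes. acc=0xB
Byte[1]=AA: continuation. acc=(acc<<6)|0x2A=0x2EA
Completed: cp=U+02EA (starts at byte 0)
Byte[2]=6F: 1-byte ASCII. cp=U+006F
Byte[3]=3D: 1-byte ASCII. cp=U+003D
Byte[4]=C6: 2-byte lead, need 1 cont bytes. acc=0x6
Byte[5]=A7: continuation. acc=(acc<<6)|0x27=0x1A7
Completed: cp=U+01A7 (starts at byte 4)
Byte[6]=F0: 4-byte lead, need 3 cont bytes. acc=0x0
Byte[7]=9A: continuation. acc=(acc<<6)|0x1A=0x1A
Byte[8]=89: continuation. acc=(acc<<6)|0x09=0x689
Byte[9]=A8: continuation. acc=(acc<<6)|0x28=0x1A268
Completed: cp=U+1A268 (starts at byte 6)
Byte[10]=EE: 3-byte lead, need 2 cont bytes. acc=0xE
Byte[11]=B1: continuation. acc=(acc<<6)|0x31=0x3B1
Byte[12]=A7: continuation. acc=(acc<<6)|0x27=0xEC67
Completed: cp=U+EC67 (starts at byte 10)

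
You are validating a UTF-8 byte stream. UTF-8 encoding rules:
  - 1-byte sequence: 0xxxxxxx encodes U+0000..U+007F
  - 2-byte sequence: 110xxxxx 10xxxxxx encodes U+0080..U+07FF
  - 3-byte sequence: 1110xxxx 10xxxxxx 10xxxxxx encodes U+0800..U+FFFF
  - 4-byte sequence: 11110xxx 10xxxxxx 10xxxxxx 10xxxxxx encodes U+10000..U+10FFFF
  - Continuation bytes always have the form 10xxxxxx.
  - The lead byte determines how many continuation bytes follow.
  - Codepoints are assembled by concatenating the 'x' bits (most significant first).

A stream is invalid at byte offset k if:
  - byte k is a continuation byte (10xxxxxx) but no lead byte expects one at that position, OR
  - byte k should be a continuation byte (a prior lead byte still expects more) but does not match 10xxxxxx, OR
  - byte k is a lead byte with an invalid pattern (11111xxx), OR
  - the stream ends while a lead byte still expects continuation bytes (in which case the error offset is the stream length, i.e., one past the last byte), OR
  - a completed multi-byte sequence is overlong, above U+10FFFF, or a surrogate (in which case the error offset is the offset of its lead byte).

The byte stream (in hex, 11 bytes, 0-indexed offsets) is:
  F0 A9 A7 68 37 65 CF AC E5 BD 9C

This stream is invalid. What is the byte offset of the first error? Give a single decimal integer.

Answer: 3

Derivation:
Byte[0]=F0: 4-byte lead, need 3 cont bytes. acc=0x0
Byte[1]=A9: continuation. acc=(acc<<6)|0x29=0x29
Byte[2]=A7: continuation. acc=(acc<<6)|0x27=0xA67
Byte[3]=68: expected 10xxxxxx continuation. INVALID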